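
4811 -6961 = -2150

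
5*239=1195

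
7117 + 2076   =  9193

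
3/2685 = 1/895 = 0.00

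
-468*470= - 219960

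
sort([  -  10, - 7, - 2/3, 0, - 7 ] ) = [ - 10,-7,-7, - 2/3,0]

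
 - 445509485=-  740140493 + 294631008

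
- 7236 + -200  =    -  7436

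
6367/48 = 132+31/48 = 132.65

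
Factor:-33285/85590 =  - 2^(-1)*3^(-2)*7^1 =- 7/18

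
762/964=381/482 = 0.79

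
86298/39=28766/13= 2212.77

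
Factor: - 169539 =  - 3^1*31^1*1823^1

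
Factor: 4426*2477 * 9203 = 2^1*2213^1*2477^1*9203^1 = 100894348006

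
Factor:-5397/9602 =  - 2^( - 1 )*3^1*7^1*257^1*4801^( - 1) 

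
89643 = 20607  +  69036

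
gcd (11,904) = 1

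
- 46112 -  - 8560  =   - 37552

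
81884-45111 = 36773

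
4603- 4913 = -310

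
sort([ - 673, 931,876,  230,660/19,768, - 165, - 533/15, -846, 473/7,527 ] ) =[ - 846, - 673,-165 ,-533/15,660/19,473/7,230,527,768,  876,  931]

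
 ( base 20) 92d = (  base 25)5L3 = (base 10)3653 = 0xE45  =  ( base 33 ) 3bn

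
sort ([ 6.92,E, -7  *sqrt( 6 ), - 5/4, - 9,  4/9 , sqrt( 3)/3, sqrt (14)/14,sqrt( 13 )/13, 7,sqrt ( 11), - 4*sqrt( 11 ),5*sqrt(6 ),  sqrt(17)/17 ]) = [ - 7*sqrt( 6),  -  4*sqrt ( 11 ), - 9, - 5/4,sqrt ( 17)/17, sqrt ( 14)/14, sqrt ( 13 )/13,4/9,  sqrt( 3)/3, E,sqrt (11),  6.92,7  ,  5 *sqrt( 6) ]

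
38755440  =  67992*570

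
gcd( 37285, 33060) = 5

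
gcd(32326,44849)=7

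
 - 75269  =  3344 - 78613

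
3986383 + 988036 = 4974419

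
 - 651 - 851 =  - 1502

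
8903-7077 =1826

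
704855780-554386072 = 150469708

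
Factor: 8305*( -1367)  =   - 11352935 = - 5^1*11^1* 151^1*1367^1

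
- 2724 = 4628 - 7352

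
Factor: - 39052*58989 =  - 2303638428 = -2^2*3^1*7^1*13^1*53^2 * 751^1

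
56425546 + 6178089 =62603635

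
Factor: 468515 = 5^1*93703^1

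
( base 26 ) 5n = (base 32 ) 4P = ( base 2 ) 10011001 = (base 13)BA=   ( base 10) 153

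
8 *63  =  504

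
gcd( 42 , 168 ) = 42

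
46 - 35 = 11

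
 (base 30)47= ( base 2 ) 1111111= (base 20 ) 67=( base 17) 78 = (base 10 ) 127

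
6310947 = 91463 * 69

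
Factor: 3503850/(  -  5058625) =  - 140154/202345= - 2^1 * 3^1*  5^( - 1) * 7^1*11^( - 1 )*13^( - 1 )*47^1*71^1*283^ ( - 1)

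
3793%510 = 223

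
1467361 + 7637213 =9104574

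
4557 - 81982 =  -77425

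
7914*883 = 6988062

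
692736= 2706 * 256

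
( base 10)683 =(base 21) 1BB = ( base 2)1010101011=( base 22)191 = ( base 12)48B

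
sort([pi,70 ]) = [ pi,70 ] 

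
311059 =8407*37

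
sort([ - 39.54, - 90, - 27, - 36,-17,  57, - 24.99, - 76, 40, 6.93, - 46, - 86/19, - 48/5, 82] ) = [ - 90, - 76, -46 , - 39.54,  -  36, - 27,-24.99, - 17,  -  48/5,  -  86/19, 6.93,40, 57,  82 ]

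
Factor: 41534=2^1*19^1* 1093^1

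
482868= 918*526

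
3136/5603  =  3136/5603=0.56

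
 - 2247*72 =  - 161784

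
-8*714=  -  5712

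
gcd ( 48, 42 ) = 6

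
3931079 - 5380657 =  - 1449578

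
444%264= 180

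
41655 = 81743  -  40088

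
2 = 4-2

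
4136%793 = 171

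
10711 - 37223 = -26512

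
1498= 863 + 635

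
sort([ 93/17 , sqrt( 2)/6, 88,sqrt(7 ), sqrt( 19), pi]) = [sqrt( 2 ) /6, sqrt (7 ),pi,sqrt(19 ), 93/17, 88 ] 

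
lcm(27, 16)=432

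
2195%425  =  70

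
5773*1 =5773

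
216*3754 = 810864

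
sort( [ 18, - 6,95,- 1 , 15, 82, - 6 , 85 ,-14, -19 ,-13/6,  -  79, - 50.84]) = [ - 79, - 50.84,-19, - 14, - 6, - 6, - 13/6, - 1,15, 18,82,85 , 95] 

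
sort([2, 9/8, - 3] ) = [ - 3,9/8, 2 ]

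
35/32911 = 35/32911  =  0.00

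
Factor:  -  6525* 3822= - 24938550 = - 2^1*3^3*5^2*7^2*13^1*29^1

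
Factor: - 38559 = -3^1*12853^1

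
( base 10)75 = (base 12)63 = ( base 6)203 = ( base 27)2L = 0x4B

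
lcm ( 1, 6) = 6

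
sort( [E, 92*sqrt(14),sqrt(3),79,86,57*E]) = [sqrt (3) , E,  79, 86, 57*E, 92*sqrt(14)]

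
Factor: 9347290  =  2^1*5^1*239^1 * 3911^1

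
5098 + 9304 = 14402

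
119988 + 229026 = 349014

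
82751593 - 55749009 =27002584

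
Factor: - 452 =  - 2^2*113^1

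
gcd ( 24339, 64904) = 8113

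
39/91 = 3/7 = 0.43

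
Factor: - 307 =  - 307^1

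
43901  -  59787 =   -  15886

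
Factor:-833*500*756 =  - 2^4*3^3*5^3*7^3*17^1 = - 314874000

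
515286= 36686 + 478600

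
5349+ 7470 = 12819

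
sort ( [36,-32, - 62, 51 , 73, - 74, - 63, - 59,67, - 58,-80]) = [ - 80,- 74,-63, - 62,-59, - 58, - 32, 36, 51, 67, 73]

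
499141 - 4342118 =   -  3842977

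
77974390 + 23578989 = 101553379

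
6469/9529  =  6469/9529=0.68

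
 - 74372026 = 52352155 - 126724181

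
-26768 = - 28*956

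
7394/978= 3697/489 = 7.56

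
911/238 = 911/238=3.83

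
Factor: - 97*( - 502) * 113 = 5502422 = 2^1 * 97^1*113^1 * 251^1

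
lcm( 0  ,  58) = 0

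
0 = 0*39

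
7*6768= 47376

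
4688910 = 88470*53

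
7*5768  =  40376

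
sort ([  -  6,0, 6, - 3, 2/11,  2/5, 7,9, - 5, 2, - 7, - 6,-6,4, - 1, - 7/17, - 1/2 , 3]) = [ - 7, - 6, -6, - 6, - 5, - 3,  -  1,-1/2 , - 7/17,0,2/11, 2/5,2, 3, 4 , 6, 7, 9] 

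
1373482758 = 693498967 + 679983791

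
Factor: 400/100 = 2^2 =4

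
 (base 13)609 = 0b1111111111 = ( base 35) T8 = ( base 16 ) 3ff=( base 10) 1023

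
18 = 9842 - 9824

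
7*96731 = 677117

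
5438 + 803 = 6241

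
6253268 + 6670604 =12923872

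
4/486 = 2/243 = 0.01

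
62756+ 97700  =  160456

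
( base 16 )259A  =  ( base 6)112322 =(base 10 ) 9626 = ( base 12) 56a2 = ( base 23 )I4C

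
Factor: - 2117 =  - 29^1*73^1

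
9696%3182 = 150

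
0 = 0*4719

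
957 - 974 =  - 17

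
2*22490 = 44980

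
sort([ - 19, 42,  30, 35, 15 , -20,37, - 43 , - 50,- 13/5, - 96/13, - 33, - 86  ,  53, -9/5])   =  [ - 86, - 50,  -  43,-33 , - 20, - 19, - 96/13, - 13/5 ,-9/5,15,30, 35, 37,42,53 ] 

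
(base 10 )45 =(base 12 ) 39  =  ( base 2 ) 101101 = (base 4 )231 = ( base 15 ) 30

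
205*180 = 36900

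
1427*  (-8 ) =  - 11416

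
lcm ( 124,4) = 124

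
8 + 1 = 9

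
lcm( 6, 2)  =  6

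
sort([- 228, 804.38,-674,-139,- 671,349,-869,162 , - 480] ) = [ - 869,  -  674, - 671,-480, -228, - 139 , 162,349, 804.38]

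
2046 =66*31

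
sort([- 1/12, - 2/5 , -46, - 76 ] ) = [-76, -46, - 2/5, - 1/12] 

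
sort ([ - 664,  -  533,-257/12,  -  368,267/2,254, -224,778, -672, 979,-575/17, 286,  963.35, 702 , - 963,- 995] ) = [ - 995,  -  963, - 672,-664,-533, - 368, - 224, - 575/17, - 257/12, 267/2,254,286, 702,778,963.35,979]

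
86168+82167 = 168335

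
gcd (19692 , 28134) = 18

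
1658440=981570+676870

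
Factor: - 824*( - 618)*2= 2^5*3^1*103^2 = 1018464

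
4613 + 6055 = 10668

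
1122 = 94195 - 93073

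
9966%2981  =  1023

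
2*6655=13310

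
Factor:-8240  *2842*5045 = -2^5*5^2*7^2*29^1*103^1*1009^1 = - 118144213600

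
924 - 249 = 675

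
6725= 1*6725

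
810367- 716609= 93758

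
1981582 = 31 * 63922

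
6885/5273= 6885/5273 = 1.31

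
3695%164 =87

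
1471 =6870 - 5399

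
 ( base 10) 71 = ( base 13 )56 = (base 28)2f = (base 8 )107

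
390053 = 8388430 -7998377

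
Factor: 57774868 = 2^2 * 229^1*63073^1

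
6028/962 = 6 + 128/481= 6.27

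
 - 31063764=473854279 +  - 504918043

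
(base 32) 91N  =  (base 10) 9271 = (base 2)10010000110111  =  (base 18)1ab1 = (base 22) J39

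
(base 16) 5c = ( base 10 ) 92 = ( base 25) 3h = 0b1011100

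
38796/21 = 12932/7 = 1847.43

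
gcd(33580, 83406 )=2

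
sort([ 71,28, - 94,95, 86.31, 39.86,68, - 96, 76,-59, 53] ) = [  -  96, - 94, - 59,28, 39.86,53,  68,71,76,86.31,95]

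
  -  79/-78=79/78 = 1.01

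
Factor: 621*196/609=2^2*3^2*7^1  *23^1 * 29^( - 1) = 5796/29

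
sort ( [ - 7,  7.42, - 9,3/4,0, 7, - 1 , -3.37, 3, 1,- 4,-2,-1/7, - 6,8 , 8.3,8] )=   [ - 9 ,-7 , - 6,-4,-3.37, - 2, - 1, - 1/7,0, 3/4,1,3,7,7.42, 8,8,  8.3 ] 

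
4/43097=4/43097= 0.00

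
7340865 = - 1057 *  ( - 6945 ) 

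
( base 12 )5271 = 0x2335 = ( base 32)8pl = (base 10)9013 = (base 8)21465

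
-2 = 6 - 8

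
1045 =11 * 95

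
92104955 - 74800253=17304702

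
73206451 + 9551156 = 82757607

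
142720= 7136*20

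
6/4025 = 6/4025  =  0.00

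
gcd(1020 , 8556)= 12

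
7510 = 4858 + 2652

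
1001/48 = 20+41/48 = 20.85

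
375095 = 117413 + 257682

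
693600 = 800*867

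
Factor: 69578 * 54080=2^7*5^1*13^2*19^1*1831^1=3762778240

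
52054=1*52054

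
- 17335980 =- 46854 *370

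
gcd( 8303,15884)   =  361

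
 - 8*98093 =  - 784744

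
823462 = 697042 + 126420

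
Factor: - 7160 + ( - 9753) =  - 16913  =  - 13^1*1301^1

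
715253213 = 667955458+47297755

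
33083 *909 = 30072447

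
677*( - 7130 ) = -4827010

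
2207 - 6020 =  - 3813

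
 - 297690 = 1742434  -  2040124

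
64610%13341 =11246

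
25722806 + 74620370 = 100343176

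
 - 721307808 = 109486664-830794472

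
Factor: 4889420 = 2^2 *5^1* 244471^1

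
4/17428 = 1/4357 = 0.00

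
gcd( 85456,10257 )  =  1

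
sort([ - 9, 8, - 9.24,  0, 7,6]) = [ - 9.24, - 9 , 0,6, 7, 8]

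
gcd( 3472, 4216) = 248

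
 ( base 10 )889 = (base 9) 1187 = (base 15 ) 3e4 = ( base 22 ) 1I9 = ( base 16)379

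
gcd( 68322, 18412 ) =2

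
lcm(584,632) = 46136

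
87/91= 87/91 =0.96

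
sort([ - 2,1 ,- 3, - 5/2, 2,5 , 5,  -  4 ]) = [ - 4, - 3, - 5/2, - 2,1, 2,5,  5]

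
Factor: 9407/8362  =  2^( - 1)*23^1*37^(-1)*113^ ( - 1)*409^1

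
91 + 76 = 167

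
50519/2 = 50519/2 = 25259.50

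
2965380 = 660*4493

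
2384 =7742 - 5358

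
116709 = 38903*3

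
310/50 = 6  +  1/5 =6.20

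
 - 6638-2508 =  - 9146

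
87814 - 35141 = 52673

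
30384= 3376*9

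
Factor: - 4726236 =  - 2^2 *3^1*  393853^1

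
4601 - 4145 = 456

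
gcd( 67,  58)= 1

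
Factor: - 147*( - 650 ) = 95550 = 2^1*3^1*5^2*7^2 * 13^1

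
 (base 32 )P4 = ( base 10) 804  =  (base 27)12l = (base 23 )1bm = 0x324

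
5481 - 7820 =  -2339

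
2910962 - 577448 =2333514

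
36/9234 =2/513 = 0.00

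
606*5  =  3030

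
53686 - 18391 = 35295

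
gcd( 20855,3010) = 215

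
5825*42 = 244650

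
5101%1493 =622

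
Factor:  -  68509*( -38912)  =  2^11*7^1*19^1*9787^1=2665822208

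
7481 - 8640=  - 1159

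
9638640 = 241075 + 9397565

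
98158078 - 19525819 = 78632259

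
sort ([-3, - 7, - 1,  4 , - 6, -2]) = [ - 7, - 6, - 3,-2,  -  1,4 ] 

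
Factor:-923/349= - 13^1*71^1 * 349^(  -  1)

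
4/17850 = 2/8925 = 0.00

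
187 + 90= 277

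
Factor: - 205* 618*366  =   - 46368540 = - 2^2*3^2*5^1*41^1*61^1* 103^1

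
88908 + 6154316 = 6243224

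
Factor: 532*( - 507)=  - 2^2 * 3^1*7^1*13^2*19^1 = -269724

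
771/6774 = 257/2258 = 0.11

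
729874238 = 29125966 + 700748272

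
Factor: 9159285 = 3^1*5^1*610619^1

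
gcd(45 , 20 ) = 5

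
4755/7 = 679 + 2/7 = 679.29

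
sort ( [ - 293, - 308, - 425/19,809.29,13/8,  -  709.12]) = [-709.12, - 308, - 293 ,-425/19,13/8,809.29]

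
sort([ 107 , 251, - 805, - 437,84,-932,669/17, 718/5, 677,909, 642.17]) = [ - 932, - 805, - 437,669/17,84,107, 718/5,251,  642.17,677,909 ]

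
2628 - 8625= - 5997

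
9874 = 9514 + 360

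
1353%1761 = 1353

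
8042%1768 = 970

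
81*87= 7047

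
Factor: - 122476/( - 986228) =30619/246557 =67^1*457^1*246557^( - 1)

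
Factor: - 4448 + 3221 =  - 1227 =-3^1*409^1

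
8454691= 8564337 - 109646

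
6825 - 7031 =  - 206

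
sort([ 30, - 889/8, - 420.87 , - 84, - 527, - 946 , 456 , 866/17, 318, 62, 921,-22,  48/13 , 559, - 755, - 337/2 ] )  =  [ - 946 , - 755 ,-527,-420.87, - 337/2, - 889/8,-84, - 22,48/13,30, 866/17,62,318,456,559,921] 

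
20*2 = 40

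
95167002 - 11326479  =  83840523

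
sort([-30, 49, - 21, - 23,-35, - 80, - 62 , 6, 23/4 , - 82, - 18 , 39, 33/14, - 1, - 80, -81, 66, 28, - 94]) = [ - 94, - 82, - 81, - 80,-80,- 62,-35, - 30, - 23, - 21 , - 18, - 1, 33/14,23/4, 6, 28, 39, 49,66]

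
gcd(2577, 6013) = 859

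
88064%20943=4292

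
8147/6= 1357  +  5/6 =1357.83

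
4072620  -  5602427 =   -  1529807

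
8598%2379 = 1461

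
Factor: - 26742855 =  - 3^1*5^1*  151^1*11807^1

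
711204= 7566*94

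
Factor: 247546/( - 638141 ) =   -  2^1*7^( - 1 )*13^1*9521^1 *91163^( - 1)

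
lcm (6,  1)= 6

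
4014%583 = 516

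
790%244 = 58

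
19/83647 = 19/83647 = 0.00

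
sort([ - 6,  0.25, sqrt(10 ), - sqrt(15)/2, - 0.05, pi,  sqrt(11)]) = [-6,- sqrt( 15 ) /2, - 0.05, 0.25, pi,sqrt( 10),sqrt (11)]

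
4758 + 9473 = 14231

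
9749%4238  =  1273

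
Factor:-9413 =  - 9413^1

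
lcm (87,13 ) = 1131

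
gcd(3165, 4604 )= 1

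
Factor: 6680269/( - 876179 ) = - 17^1*397^( - 1)*2207^ ( - 1)*392957^1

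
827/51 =827/51 = 16.22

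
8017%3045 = 1927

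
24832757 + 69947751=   94780508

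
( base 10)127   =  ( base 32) 3v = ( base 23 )5C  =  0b1111111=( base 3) 11201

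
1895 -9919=-8024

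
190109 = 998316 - 808207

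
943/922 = 943/922=1.02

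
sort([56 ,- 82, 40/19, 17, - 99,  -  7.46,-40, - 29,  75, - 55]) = [  -  99,- 82, - 55 , - 40,- 29, - 7.46, 40/19,17,56,75]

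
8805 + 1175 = 9980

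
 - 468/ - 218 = 2 + 16/109 = 2.15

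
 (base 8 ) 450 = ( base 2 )100101000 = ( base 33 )8W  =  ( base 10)296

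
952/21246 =476/10623 = 0.04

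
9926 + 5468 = 15394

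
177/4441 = 177/4441 =0.04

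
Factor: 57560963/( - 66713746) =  - 2^(  -  1)*11^( - 1)*29^( - 1 )*419^1 * 6151^( - 1)*8081^1  =  - 3385939/3924338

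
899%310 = 279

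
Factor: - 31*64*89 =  - 2^6*31^1*89^1 = -  176576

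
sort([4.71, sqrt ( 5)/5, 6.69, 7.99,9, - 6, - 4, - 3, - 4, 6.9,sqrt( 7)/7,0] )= [ - 6, - 4, - 4, - 3, 0, sqrt( 7 )/7,sqrt (5)/5,4.71, 6.69, 6.9, 7.99,9 ] 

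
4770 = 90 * 53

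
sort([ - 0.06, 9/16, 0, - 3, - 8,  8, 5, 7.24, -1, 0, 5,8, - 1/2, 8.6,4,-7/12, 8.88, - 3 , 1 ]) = [ - 8,- 3, - 3, - 1,-7/12, -1/2,-0.06, 0 , 0, 9/16,1, 4, 5,  5,7.24, 8, 8,8.6, 8.88 ] 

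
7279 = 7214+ 65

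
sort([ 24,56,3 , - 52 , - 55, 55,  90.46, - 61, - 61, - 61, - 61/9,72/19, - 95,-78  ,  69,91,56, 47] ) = [ - 95, -78,-61 , - 61, - 61, - 55 , - 52, - 61/9, 3,72/19, 24, 47, 55,56,56 , 69, 90.46,91]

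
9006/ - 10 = - 901+2/5 = -900.60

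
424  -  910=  - 486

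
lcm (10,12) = 60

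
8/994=4/497 = 0.01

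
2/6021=2/6021  =  0.00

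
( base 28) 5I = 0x9E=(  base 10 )158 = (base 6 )422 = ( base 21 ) 7B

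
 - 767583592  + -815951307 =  - 1583534899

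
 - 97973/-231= 97973/231 = 424.13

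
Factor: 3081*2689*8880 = 73569103920 = 2^4*3^2 * 5^1*13^1*37^1*79^1*2689^1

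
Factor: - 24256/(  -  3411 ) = 2^6 *3^(-2 ) = 64/9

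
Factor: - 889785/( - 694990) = 2^( -1) * 3^4 * 13^3*69499^( - 1)= 177957/138998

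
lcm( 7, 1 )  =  7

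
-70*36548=-2558360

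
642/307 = 2  +  28/307 = 2.09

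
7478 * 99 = 740322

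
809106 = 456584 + 352522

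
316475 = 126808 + 189667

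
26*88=2288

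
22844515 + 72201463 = 95045978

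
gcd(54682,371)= 1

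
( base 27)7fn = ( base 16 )159B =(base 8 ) 12633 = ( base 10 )5531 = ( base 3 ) 21120212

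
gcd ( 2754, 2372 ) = 2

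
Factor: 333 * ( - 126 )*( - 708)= 29706264 = 2^3*3^5*7^1* 37^1*59^1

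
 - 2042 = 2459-4501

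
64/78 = 32/39 = 0.82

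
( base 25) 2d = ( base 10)63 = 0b111111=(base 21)30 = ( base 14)47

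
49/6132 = 7/876=0.01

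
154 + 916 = 1070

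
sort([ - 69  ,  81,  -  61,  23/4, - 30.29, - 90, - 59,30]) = [ - 90, - 69, - 61, - 59, - 30.29,23/4,30 , 81] 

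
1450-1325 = 125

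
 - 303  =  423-726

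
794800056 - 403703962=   391096094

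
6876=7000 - 124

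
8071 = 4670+3401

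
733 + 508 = 1241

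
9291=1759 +7532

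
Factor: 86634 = 2^1 * 3^2*4813^1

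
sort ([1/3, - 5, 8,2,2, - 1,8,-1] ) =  [-5, - 1, - 1,  1/3,  2, 2, 8, 8]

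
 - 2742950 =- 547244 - 2195706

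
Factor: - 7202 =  - 2^1*13^1*277^1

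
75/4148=75/4148 = 0.02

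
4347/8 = 543 + 3/8=543.38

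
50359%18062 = 14235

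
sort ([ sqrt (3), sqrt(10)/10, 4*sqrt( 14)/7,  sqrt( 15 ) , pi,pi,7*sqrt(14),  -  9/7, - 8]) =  [ - 8, - 9/7,  sqrt( 10 ) /10,sqrt(3 ), 4 *sqrt( 14)/7,pi, pi,sqrt( 15),7*sqrt(14)]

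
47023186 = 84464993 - 37441807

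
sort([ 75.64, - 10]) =[  -  10, 75.64]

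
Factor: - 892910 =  - 2^1*5^1*29^1*3079^1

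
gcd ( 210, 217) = 7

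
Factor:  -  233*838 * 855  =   - 166942170  =  - 2^1*3^2*5^1 * 19^1 * 233^1*419^1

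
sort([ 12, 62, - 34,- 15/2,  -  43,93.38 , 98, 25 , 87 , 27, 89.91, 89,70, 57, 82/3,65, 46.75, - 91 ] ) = [ - 91,-43, - 34, - 15/2, 12, 25, 27, 82/3,  46.75 , 57, 62,65,70,87, 89,89.91, 93.38, 98 ]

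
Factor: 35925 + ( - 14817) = 21108 = 2^2*3^1*1759^1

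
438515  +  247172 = 685687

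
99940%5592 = 4876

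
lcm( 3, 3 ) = 3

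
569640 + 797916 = 1367556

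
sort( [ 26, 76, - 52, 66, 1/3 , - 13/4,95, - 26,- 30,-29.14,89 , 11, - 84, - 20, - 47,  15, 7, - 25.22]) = [  -  84, - 52, - 47, - 30, - 29.14, - 26, - 25.22, - 20, - 13/4, 1/3, 7, 11,15, 26, 66, 76,89,95 ] 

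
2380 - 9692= - 7312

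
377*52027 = 19614179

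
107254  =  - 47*( - 2282) 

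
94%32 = 30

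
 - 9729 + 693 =-9036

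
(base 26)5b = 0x8d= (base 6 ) 353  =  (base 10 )141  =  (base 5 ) 1031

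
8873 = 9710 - 837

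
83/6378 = 83/6378  =  0.01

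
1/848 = 1/848 = 0.00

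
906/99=9 + 5/33 = 9.15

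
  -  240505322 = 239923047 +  - 480428369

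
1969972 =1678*1174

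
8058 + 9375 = 17433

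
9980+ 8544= 18524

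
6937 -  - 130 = 7067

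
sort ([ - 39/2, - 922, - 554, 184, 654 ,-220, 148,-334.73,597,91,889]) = [ - 922,- 554, - 334.73,  -  220,-39/2, 91,148, 184,597 , 654,889 ] 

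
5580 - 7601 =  - 2021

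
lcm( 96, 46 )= 2208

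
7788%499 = 303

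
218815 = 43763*5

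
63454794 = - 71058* ( - 893) 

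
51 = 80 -29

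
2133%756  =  621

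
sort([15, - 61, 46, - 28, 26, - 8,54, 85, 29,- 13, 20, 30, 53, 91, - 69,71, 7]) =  [ - 69, -61, - 28 , - 13 ,-8,7, 15, 20, 26, 29, 30, 46, 53,54, 71, 85,91]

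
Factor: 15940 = 2^2* 5^1*797^1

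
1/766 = 1/766  =  0.00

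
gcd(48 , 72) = 24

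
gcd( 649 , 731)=1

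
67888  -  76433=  - 8545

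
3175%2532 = 643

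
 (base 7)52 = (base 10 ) 37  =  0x25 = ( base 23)1e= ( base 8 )45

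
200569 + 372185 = 572754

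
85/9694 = 85/9694 = 0.01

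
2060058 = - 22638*( - 91 ) 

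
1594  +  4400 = 5994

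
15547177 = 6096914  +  9450263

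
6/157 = 6/157= 0.04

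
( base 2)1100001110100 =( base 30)6sk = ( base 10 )6260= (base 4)1201310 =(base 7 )24152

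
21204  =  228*93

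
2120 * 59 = 125080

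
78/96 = 13/16 = 0.81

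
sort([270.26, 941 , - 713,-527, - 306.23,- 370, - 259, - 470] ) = [ - 713, - 527,- 470,-370,- 306.23, - 259, 270.26, 941]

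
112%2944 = 112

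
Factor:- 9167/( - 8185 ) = 5^( - 1)*89^1*103^1 * 1637^(  -  1)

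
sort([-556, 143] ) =[-556,  143]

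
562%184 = 10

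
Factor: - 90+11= -79^1 = - 79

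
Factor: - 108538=  -  2^1*54269^1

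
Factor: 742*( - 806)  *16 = -9568832=- 2^6*7^1  *  13^1*31^1 * 53^1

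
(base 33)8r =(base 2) 100100011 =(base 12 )203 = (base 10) 291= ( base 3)101210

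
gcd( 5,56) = 1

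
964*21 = 20244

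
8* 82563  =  660504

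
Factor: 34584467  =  34584467^1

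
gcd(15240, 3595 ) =5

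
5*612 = 3060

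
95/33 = 2 + 29/33 = 2.88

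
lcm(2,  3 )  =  6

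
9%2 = 1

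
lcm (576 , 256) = 2304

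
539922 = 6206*87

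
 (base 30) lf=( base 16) 285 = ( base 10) 645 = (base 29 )M7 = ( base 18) 1hf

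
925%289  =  58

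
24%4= 0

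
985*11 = 10835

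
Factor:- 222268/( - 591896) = 181/482 = 2^( - 1)*181^1*241^ (- 1 ) 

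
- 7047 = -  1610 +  - 5437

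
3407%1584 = 239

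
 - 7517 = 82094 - 89611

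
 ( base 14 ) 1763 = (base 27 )5ki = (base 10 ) 4203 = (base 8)10153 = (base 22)8f1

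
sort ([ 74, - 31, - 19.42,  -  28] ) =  [ - 31,-28,-19.42,74 ] 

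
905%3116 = 905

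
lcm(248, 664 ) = 20584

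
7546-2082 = 5464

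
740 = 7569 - 6829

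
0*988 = 0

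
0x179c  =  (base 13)299C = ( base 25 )9GJ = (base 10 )6044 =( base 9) 8255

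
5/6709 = 5/6709 = 0.00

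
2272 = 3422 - 1150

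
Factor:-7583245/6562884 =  -2^ ( - 2)*3^( - 1)*5^1*17^( - 1 )*53^( - 1 )*89^1*607^(  -  1 )*17041^1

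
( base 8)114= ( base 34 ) 28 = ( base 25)31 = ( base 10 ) 76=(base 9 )84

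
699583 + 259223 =958806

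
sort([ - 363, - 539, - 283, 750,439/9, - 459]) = [ - 539, - 459, - 363,-283, 439/9, 750 ]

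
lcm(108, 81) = 324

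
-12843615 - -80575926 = 67732311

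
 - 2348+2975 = 627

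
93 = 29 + 64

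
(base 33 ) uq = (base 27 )1AH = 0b1111111000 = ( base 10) 1016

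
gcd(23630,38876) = 2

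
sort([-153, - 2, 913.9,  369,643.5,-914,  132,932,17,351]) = [-914, - 153,- 2,17,  132,351,369,643.5,913.9,932 ]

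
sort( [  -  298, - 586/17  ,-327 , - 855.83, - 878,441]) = [ - 878,  -  855.83, - 327, - 298, - 586/17 , 441]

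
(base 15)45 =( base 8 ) 101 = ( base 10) 65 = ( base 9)72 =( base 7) 122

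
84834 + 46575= 131409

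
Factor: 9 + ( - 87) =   -  2^1 *3^1 * 13^1 = - 78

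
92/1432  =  23/358 = 0.06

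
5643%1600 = 843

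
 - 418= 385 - 803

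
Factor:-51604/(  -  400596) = 97/753 = 3^( - 1 )*97^1 * 251^ ( -1) 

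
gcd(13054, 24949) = 61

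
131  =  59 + 72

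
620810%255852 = 109106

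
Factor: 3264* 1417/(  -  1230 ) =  - 2^5*5^(-1)*13^1*17^1*41^( - 1)*109^1 = -770848/205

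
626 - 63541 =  - 62915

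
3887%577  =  425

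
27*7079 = 191133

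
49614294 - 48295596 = 1318698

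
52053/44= 1183 + 1/44=1183.02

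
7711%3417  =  877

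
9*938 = 8442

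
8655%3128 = 2399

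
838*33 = 27654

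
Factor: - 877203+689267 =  - 2^5*7^1 * 839^1 = - 187936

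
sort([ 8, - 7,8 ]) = [ - 7,  8,  8 ]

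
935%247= 194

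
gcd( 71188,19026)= 2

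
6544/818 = 8  =  8.00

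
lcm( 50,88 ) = 2200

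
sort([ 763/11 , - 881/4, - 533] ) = [-533,-881/4, 763/11]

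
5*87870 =439350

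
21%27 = 21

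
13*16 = 208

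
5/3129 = 5/3129 = 0.00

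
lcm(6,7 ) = 42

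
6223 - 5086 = 1137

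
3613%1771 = 71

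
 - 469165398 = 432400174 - 901565572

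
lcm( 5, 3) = 15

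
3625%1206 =7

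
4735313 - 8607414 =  - 3872101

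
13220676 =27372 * 483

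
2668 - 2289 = 379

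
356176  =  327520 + 28656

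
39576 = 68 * 582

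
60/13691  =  60/13691=0.00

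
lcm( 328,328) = 328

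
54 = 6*9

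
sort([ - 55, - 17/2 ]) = [ - 55,-17/2] 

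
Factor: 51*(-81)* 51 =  - 210681 = -  3^6*17^2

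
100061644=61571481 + 38490163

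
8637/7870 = 1 + 767/7870 = 1.10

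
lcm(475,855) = 4275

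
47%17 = 13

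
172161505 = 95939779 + 76221726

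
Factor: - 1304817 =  - 3^1*434939^1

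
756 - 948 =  - 192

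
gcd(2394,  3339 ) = 63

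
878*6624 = 5815872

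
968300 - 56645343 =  - 55677043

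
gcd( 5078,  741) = 1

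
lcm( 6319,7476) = 530796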